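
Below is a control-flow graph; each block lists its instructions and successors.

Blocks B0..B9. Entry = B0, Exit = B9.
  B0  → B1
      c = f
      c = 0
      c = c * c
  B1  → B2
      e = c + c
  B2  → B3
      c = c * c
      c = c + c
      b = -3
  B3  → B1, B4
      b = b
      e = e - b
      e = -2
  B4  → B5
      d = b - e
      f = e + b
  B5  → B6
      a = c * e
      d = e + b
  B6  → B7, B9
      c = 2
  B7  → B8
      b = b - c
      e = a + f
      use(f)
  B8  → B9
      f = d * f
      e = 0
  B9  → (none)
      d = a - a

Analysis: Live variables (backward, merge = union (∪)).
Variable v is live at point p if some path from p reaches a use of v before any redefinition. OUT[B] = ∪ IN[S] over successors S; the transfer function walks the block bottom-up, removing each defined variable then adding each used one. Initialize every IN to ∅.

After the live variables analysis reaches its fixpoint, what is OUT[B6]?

Answer: {a, b, c, d, f}

Working:
Per-block solution:
  B0:  IN={f}  OUT={c}
  B1:  IN={c}  OUT={c, e}
  B2:  IN={c, e}  OUT={b, c, e}
  B3:  IN={b, c, e}  OUT={b, c, e}
  B4:  IN={b, c, e}  OUT={b, c, e, f}
  B5:  IN={b, c, e, f}  OUT={a, b, d, f}
  B6:  IN={a, b, d, f}  OUT={a, b, c, d, f}
  B7:  IN={a, b, c, d, f}  OUT={a, d, f}
  B8:  IN={a, d, f}  OUT={a}
  B9:  IN={a}  OUT={}

Merge at B6: OUT[B6] = IN[B7] ⊔ IN[B9] = {a, b, c, d, f}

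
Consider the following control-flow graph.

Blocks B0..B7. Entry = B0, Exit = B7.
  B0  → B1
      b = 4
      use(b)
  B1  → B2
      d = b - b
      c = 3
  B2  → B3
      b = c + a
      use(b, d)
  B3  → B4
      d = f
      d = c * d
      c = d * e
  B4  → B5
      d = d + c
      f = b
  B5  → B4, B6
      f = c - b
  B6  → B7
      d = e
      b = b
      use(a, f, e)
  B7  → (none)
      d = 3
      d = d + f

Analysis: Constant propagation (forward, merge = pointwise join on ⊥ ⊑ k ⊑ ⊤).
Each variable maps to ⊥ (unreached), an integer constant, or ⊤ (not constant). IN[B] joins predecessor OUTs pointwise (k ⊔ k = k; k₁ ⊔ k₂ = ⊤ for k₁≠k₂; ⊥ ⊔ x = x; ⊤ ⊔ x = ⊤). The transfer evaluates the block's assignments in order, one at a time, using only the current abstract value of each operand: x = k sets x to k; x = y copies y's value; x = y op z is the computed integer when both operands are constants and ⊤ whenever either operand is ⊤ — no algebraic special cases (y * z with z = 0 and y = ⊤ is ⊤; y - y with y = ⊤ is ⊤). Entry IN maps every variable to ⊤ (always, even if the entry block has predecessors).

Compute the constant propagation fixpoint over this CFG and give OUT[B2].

Answer: {a: ⊤, b: ⊤, c: 3, d: 0, e: ⊤, f: ⊤}

Derivation:
Converged values:
  B0:   IN=(all ⊤)   OUT={b:4; rest ⊤}
  B1:   IN={b:4; rest ⊤}   OUT={b:4, c:3, d:0; rest ⊤}
  B2:   IN={b:4, c:3, d:0; rest ⊤}   OUT={c:3, d:0; rest ⊤}
  B3:   IN={c:3, d:0; rest ⊤}   OUT=(all ⊤)
  B4:   IN=(all ⊤)   OUT=(all ⊤)
  B5:   IN=(all ⊤)   OUT=(all ⊤)
  B6:   IN=(all ⊤)   OUT=(all ⊤)
  B7:   IN=(all ⊤)   OUT=(all ⊤)

Merge at B2: IN[B2] = OUT[B1] = {a: ⊤, b: 4, c: 3, d: 0, e: ⊤, f: ⊤}
Applying B2's transfer function to that IN value gives OUT[B2] (row B2 above).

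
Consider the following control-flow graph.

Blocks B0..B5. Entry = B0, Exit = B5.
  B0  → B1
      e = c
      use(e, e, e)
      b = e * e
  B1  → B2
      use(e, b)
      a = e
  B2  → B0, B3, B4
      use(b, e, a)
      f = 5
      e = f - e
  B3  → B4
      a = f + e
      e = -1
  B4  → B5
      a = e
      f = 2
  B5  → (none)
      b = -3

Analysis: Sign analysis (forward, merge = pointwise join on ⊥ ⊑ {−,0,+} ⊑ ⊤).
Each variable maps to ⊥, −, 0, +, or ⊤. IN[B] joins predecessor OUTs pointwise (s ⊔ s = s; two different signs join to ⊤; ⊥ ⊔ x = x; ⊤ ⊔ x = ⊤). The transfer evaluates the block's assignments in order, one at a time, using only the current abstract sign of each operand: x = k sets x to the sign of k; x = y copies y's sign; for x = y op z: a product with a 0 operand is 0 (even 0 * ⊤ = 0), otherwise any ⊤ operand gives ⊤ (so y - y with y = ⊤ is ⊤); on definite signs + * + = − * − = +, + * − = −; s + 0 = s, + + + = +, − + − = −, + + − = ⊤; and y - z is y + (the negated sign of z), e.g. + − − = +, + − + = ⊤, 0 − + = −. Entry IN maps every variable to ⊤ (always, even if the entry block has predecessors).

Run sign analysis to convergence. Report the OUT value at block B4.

Answer: {a: ⊤, b: ⊤, c: ⊤, d: ⊤, e: ⊤, f: +}

Working:
Converged values:
  B0: | IN=(all ⊤) | OUT=(all ⊤)
  B1: | IN=(all ⊤) | OUT=(all ⊤)
  B2: | IN=(all ⊤) | OUT={f:+; rest ⊤}
  B3: | IN={f:+; rest ⊤} | OUT={e:-, f:+; rest ⊤}
  B4: | IN={f:+; rest ⊤} | OUT={f:+; rest ⊤}
  B5: | IN={f:+; rest ⊤} | OUT={b:-, f:+; rest ⊤}

Merge at B4: IN[B4] = OUT[B2] ⊔ OUT[B3] = {a: ⊤, b: ⊤, c: ⊤, d: ⊤, e: ⊤, f: +}
Applying B4's transfer function to that IN value gives OUT[B4] (row B4 above).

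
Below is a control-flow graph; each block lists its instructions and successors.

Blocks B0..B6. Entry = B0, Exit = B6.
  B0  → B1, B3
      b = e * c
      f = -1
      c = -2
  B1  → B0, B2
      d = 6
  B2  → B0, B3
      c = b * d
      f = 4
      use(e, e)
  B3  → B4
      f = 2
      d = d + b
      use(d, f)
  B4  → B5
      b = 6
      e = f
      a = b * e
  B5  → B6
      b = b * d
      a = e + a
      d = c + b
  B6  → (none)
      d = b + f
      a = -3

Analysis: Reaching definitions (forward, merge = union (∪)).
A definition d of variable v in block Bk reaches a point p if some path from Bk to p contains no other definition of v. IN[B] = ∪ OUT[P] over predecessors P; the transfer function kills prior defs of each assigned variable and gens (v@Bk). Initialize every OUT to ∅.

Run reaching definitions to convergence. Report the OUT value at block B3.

Per-block solution:
  B0: | IN={b@B0, c@B0, c@B2, d@B1, f@B0, f@B2} | OUT={b@B0, c@B0, d@B1, f@B0}
  B1: | IN={b@B0, c@B0, d@B1, f@B0} | OUT={b@B0, c@B0, d@B1, f@B0}
  B2: | IN={b@B0, c@B0, d@B1, f@B0} | OUT={b@B0, c@B2, d@B1, f@B2}
  B3: | IN={b@B0, c@B0, c@B2, d@B1, f@B0, f@B2} | OUT={b@B0, c@B0, c@B2, d@B3, f@B3}
  B4: | IN={b@B0, c@B0, c@B2, d@B3, f@B3} | OUT={a@B4, b@B4, c@B0, c@B2, d@B3, e@B4, f@B3}
  B5: | IN={a@B4, b@B4, c@B0, c@B2, d@B3, e@B4, f@B3} | OUT={a@B5, b@B5, c@B0, c@B2, d@B5, e@B4, f@B3}
  B6: | IN={a@B5, b@B5, c@B0, c@B2, d@B5, e@B4, f@B3} | OUT={a@B6, b@B5, c@B0, c@B2, d@B6, e@B4, f@B3}

Merge at B3: IN[B3] = OUT[B0] ⊔ OUT[B2] = {b@B0, c@B0, c@B2, d@B1, f@B0, f@B2}
Applying B3's transfer function to that IN value gives OUT[B3] (row B3 above).

Answer: {b@B0, c@B0, c@B2, d@B3, f@B3}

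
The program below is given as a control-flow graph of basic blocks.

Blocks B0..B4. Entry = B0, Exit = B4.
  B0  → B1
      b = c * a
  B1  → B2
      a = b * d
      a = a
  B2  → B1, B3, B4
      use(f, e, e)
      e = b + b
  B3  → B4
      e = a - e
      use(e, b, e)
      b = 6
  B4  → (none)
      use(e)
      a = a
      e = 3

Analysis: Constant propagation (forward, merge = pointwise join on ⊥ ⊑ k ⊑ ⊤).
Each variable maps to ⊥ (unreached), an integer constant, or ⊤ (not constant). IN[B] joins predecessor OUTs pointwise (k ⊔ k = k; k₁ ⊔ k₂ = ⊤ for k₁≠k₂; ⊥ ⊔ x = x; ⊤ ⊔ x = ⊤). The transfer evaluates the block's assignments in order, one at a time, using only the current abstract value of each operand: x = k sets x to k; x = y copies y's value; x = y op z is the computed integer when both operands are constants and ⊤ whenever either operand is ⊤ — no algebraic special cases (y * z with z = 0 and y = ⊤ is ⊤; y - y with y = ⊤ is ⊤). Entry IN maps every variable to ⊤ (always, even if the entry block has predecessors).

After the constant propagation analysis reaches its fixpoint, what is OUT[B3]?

Per-block solution:
  B0:  IN=(all ⊤)  OUT=(all ⊤)
  B1:  IN=(all ⊤)  OUT=(all ⊤)
  B2:  IN=(all ⊤)  OUT=(all ⊤)
  B3:  IN=(all ⊤)  OUT={b:6; rest ⊤}
  B4:  IN=(all ⊤)  OUT={e:3; rest ⊤}

Merge at B3: IN[B3] = OUT[B2] = {a: ⊤, b: ⊤, c: ⊤, d: ⊤, e: ⊤, f: ⊤}
Applying B3's transfer function to that IN value gives OUT[B3] (row B3 above).

Answer: {a: ⊤, b: 6, c: ⊤, d: ⊤, e: ⊤, f: ⊤}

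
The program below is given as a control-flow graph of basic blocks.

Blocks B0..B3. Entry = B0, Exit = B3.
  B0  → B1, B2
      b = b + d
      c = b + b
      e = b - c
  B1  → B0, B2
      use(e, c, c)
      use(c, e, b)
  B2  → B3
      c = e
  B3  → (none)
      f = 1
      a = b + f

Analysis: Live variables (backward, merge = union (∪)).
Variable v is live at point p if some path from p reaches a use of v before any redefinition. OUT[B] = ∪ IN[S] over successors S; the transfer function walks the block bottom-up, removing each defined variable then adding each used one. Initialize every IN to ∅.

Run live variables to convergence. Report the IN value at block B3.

Per-block solution:
  B0:   IN={b, d}   OUT={b, c, d, e}
  B1:   IN={b, c, d, e}   OUT={b, d, e}
  B2:   IN={b, e}   OUT={b}
  B3:   IN={b}   OUT={}

B3 is the boundary node: OUT[B3] = {}
Applying B3's transfer function to that OUT value gives IN[B3] (row B3 above).

Answer: {b}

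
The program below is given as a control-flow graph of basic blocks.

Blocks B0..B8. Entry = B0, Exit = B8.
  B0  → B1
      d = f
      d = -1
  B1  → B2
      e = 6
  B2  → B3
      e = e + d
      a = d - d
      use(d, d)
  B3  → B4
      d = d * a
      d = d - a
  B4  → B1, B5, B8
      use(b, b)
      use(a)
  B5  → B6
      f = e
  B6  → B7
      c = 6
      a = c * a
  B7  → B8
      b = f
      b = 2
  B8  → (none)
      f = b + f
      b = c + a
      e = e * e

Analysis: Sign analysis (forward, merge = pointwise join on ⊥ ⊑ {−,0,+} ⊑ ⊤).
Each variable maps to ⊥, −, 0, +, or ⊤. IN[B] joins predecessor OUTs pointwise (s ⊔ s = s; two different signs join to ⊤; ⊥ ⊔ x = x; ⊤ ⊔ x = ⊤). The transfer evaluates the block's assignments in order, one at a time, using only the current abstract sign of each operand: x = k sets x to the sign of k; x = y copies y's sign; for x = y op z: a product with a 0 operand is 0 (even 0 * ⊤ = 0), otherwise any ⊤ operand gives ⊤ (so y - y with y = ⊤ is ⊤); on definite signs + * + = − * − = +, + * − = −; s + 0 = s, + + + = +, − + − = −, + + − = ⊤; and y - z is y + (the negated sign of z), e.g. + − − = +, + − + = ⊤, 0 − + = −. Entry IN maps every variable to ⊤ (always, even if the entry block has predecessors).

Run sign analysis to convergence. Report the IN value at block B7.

Answer: {a: ⊤, b: ⊤, c: +, d: ⊤, e: ⊤, f: ⊤}

Trace:
Converged values:
  B0:  IN=(all ⊤)  OUT={d:-; rest ⊤}
  B1:  IN=(all ⊤)  OUT={e:+; rest ⊤}
  B2:  IN={e:+; rest ⊤}  OUT=(all ⊤)
  B3:  IN=(all ⊤)  OUT=(all ⊤)
  B4:  IN=(all ⊤)  OUT=(all ⊤)
  B5:  IN=(all ⊤)  OUT=(all ⊤)
  B6:  IN=(all ⊤)  OUT={c:+; rest ⊤}
  B7:  IN={c:+; rest ⊤}  OUT={b:+, c:+; rest ⊤}
  B8:  IN=(all ⊤)  OUT=(all ⊤)

Merge at B7: IN[B7] = OUT[B6] = {a: ⊤, b: ⊤, c: +, d: ⊤, e: ⊤, f: ⊤}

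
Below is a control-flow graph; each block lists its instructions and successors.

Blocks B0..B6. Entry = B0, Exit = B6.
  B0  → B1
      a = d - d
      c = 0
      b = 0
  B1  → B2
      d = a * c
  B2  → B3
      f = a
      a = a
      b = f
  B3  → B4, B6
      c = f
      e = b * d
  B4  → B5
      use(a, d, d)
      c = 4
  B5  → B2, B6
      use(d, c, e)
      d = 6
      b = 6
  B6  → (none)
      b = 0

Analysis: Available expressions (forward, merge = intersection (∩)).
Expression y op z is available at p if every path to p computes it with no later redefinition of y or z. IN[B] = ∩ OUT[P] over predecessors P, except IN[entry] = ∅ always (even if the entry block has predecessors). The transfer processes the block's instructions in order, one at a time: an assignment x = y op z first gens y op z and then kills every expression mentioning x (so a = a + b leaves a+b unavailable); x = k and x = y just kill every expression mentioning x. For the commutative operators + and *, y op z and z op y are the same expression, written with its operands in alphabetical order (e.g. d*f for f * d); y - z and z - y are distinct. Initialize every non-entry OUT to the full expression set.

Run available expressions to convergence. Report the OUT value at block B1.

Answer: {a*c}

Working:
Fixpoint table:
  B0: | IN={} | OUT={d-d}
  B1: | IN={d-d} | OUT={a*c}
  B2: | IN={} | OUT={}
  B3: | IN={} | OUT={b*d}
  B4: | IN={b*d} | OUT={b*d}
  B5: | IN={b*d} | OUT={}
  B6: | IN={} | OUT={}

Merge at B1: IN[B1] = OUT[B0] = {d-d}
Applying B1's transfer function to that IN value gives OUT[B1] (row B1 above).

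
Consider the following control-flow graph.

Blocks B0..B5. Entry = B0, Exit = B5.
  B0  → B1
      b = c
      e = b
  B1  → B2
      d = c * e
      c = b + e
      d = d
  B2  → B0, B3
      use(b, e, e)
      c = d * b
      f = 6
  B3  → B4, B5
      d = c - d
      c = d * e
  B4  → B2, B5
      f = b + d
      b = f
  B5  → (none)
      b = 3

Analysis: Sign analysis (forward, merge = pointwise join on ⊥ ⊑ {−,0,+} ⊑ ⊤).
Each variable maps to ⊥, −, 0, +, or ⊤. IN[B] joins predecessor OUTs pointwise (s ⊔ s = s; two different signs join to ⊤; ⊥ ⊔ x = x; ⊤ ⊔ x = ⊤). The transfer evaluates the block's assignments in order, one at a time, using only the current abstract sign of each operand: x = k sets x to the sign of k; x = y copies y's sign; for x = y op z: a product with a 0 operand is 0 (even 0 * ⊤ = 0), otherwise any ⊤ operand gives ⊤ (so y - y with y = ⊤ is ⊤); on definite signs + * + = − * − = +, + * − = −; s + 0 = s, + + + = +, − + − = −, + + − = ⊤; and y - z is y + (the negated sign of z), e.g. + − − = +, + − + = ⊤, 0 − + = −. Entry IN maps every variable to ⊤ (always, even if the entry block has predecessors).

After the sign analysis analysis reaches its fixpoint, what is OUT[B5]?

Fixpoint table:
  B0:  IN=(all ⊤)  OUT=(all ⊤)
  B1:  IN=(all ⊤)  OUT=(all ⊤)
  B2:  IN=(all ⊤)  OUT={f:+; rest ⊤}
  B3:  IN={f:+; rest ⊤}  OUT={f:+; rest ⊤}
  B4:  IN={f:+; rest ⊤}  OUT=(all ⊤)
  B5:  IN=(all ⊤)  OUT={b:+; rest ⊤}

Merge at B5: IN[B5] = OUT[B3] ⊔ OUT[B4] = {a: ⊤, b: ⊤, c: ⊤, d: ⊤, e: ⊤, f: ⊤}
Applying B5's transfer function to that IN value gives OUT[B5] (row B5 above).

Answer: {a: ⊤, b: +, c: ⊤, d: ⊤, e: ⊤, f: ⊤}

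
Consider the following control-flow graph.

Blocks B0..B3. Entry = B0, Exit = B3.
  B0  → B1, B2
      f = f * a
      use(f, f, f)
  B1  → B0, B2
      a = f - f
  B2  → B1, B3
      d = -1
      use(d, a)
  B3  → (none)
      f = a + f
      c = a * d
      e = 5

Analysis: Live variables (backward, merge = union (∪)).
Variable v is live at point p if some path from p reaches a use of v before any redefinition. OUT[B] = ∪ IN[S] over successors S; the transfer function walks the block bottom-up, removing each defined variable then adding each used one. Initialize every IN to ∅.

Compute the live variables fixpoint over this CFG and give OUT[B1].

Converged values:
  B0: | IN={a, f} | OUT={a, f}
  B1: | IN={f} | OUT={a, f}
  B2: | IN={a, f} | OUT={a, d, f}
  B3: | IN={a, d, f} | OUT={}

Merge at B1: OUT[B1] = IN[B0] ⊔ IN[B2] = {a, f}

Answer: {a, f}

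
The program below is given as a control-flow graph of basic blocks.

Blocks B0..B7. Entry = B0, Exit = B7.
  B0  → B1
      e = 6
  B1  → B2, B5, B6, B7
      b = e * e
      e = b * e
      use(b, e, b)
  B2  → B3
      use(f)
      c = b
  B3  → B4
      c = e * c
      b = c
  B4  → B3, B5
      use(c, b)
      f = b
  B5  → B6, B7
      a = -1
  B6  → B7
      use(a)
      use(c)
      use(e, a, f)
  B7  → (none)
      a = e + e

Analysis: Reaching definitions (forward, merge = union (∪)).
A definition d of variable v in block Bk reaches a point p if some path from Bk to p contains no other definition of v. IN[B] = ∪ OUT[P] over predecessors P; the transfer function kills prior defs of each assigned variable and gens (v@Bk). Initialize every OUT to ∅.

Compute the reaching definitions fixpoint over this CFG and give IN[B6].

Fixpoint table:
  B0:   IN={}   OUT={e@B0}
  B1:   IN={e@B0}   OUT={b@B1, e@B1}
  B2:   IN={b@B1, e@B1}   OUT={b@B1, c@B2, e@B1}
  B3:   IN={b@B1, b@B3, c@B2, c@B3, e@B1, f@B4}   OUT={b@B3, c@B3, e@B1, f@B4}
  B4:   IN={b@B3, c@B3, e@B1, f@B4}   OUT={b@B3, c@B3, e@B1, f@B4}
  B5:   IN={b@B1, b@B3, c@B3, e@B1, f@B4}   OUT={a@B5, b@B1, b@B3, c@B3, e@B1, f@B4}
  B6:   IN={a@B5, b@B1, b@B3, c@B3, e@B1, f@B4}   OUT={a@B5, b@B1, b@B3, c@B3, e@B1, f@B4}
  B7:   IN={a@B5, b@B1, b@B3, c@B3, e@B1, f@B4}   OUT={a@B7, b@B1, b@B3, c@B3, e@B1, f@B4}

Merge at B6: IN[B6] = OUT[B1] ⊔ OUT[B5] = {a@B5, b@B1, b@B3, c@B3, e@B1, f@B4}

Answer: {a@B5, b@B1, b@B3, c@B3, e@B1, f@B4}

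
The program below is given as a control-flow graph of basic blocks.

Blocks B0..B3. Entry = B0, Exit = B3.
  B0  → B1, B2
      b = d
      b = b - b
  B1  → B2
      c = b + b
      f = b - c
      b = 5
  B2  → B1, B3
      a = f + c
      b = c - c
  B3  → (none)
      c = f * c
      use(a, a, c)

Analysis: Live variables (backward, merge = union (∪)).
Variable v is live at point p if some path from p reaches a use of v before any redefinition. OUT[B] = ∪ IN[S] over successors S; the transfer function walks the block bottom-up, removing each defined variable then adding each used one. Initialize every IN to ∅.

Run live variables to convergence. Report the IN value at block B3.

Fixpoint table:
  B0:   IN={c, d, f}   OUT={b, c, f}
  B1:   IN={b}   OUT={c, f}
  B2:   IN={c, f}   OUT={a, b, c, f}
  B3:   IN={a, c, f}   OUT={}

B3 is the boundary node: OUT[B3] = {}
Applying B3's transfer function to that OUT value gives IN[B3] (row B3 above).

Answer: {a, c, f}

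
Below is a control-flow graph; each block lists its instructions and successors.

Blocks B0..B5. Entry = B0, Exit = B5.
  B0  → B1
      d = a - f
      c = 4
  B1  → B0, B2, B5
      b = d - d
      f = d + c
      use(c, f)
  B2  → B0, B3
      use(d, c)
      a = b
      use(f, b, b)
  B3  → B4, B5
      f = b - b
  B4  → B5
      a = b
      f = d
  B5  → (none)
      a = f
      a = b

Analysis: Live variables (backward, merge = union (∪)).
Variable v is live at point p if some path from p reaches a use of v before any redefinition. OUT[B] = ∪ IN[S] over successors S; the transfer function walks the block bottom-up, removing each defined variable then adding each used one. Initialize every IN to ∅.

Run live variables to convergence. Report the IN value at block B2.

Answer: {b, c, d, f}

Derivation:
Fixpoint table:
  B0:   IN={a, f}   OUT={a, c, d}
  B1:   IN={a, c, d}   OUT={a, b, c, d, f}
  B2:   IN={b, c, d, f}   OUT={a, b, d, f}
  B3:   IN={b, d}   OUT={b, d, f}
  B4:   IN={b, d}   OUT={b, f}
  B5:   IN={b, f}   OUT={}

Merge at B2: OUT[B2] = IN[B0] ⊔ IN[B3] = {a, b, d, f}
Applying B2's transfer function to that OUT value gives IN[B2] (row B2 above).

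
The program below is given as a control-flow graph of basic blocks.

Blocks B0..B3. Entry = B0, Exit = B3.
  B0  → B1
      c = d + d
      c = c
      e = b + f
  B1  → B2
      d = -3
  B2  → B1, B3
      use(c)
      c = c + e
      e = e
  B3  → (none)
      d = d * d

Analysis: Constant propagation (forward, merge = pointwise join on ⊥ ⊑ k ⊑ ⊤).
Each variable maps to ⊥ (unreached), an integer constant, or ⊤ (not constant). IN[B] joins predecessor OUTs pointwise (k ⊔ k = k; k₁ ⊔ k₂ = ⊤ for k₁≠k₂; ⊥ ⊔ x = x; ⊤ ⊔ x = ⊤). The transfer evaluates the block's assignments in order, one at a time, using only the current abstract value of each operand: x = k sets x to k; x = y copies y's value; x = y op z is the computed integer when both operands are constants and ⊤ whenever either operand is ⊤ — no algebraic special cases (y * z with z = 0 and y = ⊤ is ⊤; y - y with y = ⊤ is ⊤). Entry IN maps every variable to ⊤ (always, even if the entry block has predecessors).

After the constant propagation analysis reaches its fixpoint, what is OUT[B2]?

Answer: {a: ⊤, b: ⊤, c: ⊤, d: -3, e: ⊤, f: ⊤}

Trace:
Converged values:
  B0:   IN=(all ⊤)   OUT=(all ⊤)
  B1:   IN=(all ⊤)   OUT={d:-3; rest ⊤}
  B2:   IN={d:-3; rest ⊤}   OUT={d:-3; rest ⊤}
  B3:   IN={d:-3; rest ⊤}   OUT={d:9; rest ⊤}

Merge at B2: IN[B2] = OUT[B1] = {a: ⊤, b: ⊤, c: ⊤, d: -3, e: ⊤, f: ⊤}
Applying B2's transfer function to that IN value gives OUT[B2] (row B2 above).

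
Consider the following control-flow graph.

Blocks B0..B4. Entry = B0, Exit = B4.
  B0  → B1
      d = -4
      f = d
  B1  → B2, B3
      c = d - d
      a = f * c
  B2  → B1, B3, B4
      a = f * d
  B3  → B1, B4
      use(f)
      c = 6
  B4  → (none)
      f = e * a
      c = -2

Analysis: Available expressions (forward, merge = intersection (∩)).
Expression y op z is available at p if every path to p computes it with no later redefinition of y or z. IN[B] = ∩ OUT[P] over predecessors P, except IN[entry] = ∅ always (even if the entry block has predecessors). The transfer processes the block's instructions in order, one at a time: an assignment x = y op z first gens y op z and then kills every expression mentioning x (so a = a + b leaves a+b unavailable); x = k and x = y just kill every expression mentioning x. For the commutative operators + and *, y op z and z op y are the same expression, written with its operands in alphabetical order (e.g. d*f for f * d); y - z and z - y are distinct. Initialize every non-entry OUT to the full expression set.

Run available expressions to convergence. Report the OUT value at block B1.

Answer: {c*f, d-d}

Trace:
Fixpoint table:
  B0: | IN={} | OUT={}
  B1: | IN={} | OUT={c*f, d-d}
  B2: | IN={c*f, d-d} | OUT={c*f, d*f, d-d}
  B3: | IN={c*f, d-d} | OUT={d-d}
  B4: | IN={d-d} | OUT={a*e, d-d}

Merge at B1: IN[B1] = OUT[B0] ∩ OUT[B2] ∩ OUT[B3] = {}
Applying B1's transfer function to that IN value gives OUT[B1] (row B1 above).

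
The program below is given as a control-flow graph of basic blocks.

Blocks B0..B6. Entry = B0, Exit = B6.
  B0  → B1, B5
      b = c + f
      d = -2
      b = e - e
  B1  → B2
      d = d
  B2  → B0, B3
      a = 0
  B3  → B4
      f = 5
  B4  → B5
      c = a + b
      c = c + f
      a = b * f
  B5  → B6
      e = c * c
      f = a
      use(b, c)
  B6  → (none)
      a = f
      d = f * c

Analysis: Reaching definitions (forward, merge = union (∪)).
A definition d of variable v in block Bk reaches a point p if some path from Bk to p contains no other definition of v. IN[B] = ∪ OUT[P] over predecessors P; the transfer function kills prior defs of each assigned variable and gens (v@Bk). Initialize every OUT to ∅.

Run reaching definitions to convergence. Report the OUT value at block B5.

Per-block solution:
  B0:   IN={a@B2, b@B0, d@B1}   OUT={a@B2, b@B0, d@B0}
  B1:   IN={a@B2, b@B0, d@B0}   OUT={a@B2, b@B0, d@B1}
  B2:   IN={a@B2, b@B0, d@B1}   OUT={a@B2, b@B0, d@B1}
  B3:   IN={a@B2, b@B0, d@B1}   OUT={a@B2, b@B0, d@B1, f@B3}
  B4:   IN={a@B2, b@B0, d@B1, f@B3}   OUT={a@B4, b@B0, c@B4, d@B1, f@B3}
  B5:   IN={a@B2, a@B4, b@B0, c@B4, d@B0, d@B1, f@B3}   OUT={a@B2, a@B4, b@B0, c@B4, d@B0, d@B1, e@B5, f@B5}
  B6:   IN={a@B2, a@B4, b@B0, c@B4, d@B0, d@B1, e@B5, f@B5}   OUT={a@B6, b@B0, c@B4, d@B6, e@B5, f@B5}

Merge at B5: IN[B5] = OUT[B0] ⊔ OUT[B4] = {a@B2, a@B4, b@B0, c@B4, d@B0, d@B1, f@B3}
Applying B5's transfer function to that IN value gives OUT[B5] (row B5 above).

Answer: {a@B2, a@B4, b@B0, c@B4, d@B0, d@B1, e@B5, f@B5}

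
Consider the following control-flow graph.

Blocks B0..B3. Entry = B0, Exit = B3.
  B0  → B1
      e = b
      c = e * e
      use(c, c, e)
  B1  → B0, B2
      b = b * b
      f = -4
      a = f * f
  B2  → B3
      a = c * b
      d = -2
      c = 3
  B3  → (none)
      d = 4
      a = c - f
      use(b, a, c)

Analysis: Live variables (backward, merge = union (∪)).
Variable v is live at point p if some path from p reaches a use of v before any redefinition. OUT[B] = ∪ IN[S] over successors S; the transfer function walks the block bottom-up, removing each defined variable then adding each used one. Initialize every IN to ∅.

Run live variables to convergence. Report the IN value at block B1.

Fixpoint table:
  B0:   IN={b}   OUT={b, c}
  B1:   IN={b, c}   OUT={b, c, f}
  B2:   IN={b, c, f}   OUT={b, c, f}
  B3:   IN={b, c, f}   OUT={}

Merge at B1: OUT[B1] = IN[B0] ⊔ IN[B2] = {b, c, f}
Applying B1's transfer function to that OUT value gives IN[B1] (row B1 above).

Answer: {b, c}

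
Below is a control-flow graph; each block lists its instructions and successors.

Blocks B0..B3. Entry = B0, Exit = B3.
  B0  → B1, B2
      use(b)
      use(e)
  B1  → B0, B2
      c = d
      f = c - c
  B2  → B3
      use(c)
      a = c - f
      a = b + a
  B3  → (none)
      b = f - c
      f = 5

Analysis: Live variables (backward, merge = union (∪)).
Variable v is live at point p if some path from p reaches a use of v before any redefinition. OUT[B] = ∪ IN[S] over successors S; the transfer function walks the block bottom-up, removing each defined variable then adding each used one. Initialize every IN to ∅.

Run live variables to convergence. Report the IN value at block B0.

Converged values:
  B0: | IN={b, c, d, e, f} | OUT={b, c, d, e, f}
  B1: | IN={b, d, e} | OUT={b, c, d, e, f}
  B2: | IN={b, c, f} | OUT={c, f}
  B3: | IN={c, f} | OUT={}

Merge at B0: OUT[B0] = IN[B1] ⊔ IN[B2] = {b, c, d, e, f}
Applying B0's transfer function to that OUT value gives IN[B0] (row B0 above).

Answer: {b, c, d, e, f}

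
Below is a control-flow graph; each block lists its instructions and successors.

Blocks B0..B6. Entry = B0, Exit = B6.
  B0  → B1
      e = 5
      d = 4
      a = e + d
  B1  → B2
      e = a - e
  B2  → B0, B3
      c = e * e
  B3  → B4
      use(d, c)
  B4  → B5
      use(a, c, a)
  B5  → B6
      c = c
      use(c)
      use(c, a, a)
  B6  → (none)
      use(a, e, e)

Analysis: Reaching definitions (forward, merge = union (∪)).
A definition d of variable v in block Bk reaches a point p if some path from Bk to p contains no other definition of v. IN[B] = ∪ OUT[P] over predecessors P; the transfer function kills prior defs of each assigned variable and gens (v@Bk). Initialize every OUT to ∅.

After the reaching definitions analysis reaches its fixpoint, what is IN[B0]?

Answer: {a@B0, c@B2, d@B0, e@B1}

Derivation:
Per-block solution:
  B0:  IN={a@B0, c@B2, d@B0, e@B1}  OUT={a@B0, c@B2, d@B0, e@B0}
  B1:  IN={a@B0, c@B2, d@B0, e@B0}  OUT={a@B0, c@B2, d@B0, e@B1}
  B2:  IN={a@B0, c@B2, d@B0, e@B1}  OUT={a@B0, c@B2, d@B0, e@B1}
  B3:  IN={a@B0, c@B2, d@B0, e@B1}  OUT={a@B0, c@B2, d@B0, e@B1}
  B4:  IN={a@B0, c@B2, d@B0, e@B1}  OUT={a@B0, c@B2, d@B0, e@B1}
  B5:  IN={a@B0, c@B2, d@B0, e@B1}  OUT={a@B0, c@B5, d@B0, e@B1}
  B6:  IN={a@B0, c@B5, d@B0, e@B1}  OUT={a@B0, c@B5, d@B0, e@B1}

Merge at B0 (entry node, so the boundary value {} is joined with the incoming edge(s)): IN[B0] = {} ⊔ OUT[B2] = {a@B0, c@B2, d@B0, e@B1}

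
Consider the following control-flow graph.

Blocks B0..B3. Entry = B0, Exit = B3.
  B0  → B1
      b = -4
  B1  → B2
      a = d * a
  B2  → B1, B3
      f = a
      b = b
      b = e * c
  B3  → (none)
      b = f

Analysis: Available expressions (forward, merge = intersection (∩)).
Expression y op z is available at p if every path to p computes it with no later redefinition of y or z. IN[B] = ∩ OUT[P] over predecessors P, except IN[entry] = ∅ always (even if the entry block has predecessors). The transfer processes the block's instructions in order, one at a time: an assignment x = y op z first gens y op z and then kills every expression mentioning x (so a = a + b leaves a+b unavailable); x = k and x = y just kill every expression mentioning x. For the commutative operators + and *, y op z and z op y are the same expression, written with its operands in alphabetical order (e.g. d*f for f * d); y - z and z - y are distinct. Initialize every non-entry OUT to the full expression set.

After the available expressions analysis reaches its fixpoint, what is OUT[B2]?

Per-block solution:
  B0: | IN={} | OUT={}
  B1: | IN={} | OUT={}
  B2: | IN={} | OUT={c*e}
  B3: | IN={c*e} | OUT={c*e}

Merge at B2: IN[B2] = OUT[B1] = {}
Applying B2's transfer function to that IN value gives OUT[B2] (row B2 above).

Answer: {c*e}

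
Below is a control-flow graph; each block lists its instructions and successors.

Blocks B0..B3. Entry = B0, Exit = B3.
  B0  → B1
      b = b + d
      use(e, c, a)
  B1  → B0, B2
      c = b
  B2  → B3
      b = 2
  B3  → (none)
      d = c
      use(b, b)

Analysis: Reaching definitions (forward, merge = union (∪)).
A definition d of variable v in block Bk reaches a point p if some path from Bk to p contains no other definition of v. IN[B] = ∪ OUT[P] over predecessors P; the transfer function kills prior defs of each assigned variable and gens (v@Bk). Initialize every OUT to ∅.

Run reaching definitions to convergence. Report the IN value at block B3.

Fixpoint table:
  B0:  IN={b@B0, c@B1}  OUT={b@B0, c@B1}
  B1:  IN={b@B0, c@B1}  OUT={b@B0, c@B1}
  B2:  IN={b@B0, c@B1}  OUT={b@B2, c@B1}
  B3:  IN={b@B2, c@B1}  OUT={b@B2, c@B1, d@B3}

Merge at B3: IN[B3] = OUT[B2] = {b@B2, c@B1}

Answer: {b@B2, c@B1}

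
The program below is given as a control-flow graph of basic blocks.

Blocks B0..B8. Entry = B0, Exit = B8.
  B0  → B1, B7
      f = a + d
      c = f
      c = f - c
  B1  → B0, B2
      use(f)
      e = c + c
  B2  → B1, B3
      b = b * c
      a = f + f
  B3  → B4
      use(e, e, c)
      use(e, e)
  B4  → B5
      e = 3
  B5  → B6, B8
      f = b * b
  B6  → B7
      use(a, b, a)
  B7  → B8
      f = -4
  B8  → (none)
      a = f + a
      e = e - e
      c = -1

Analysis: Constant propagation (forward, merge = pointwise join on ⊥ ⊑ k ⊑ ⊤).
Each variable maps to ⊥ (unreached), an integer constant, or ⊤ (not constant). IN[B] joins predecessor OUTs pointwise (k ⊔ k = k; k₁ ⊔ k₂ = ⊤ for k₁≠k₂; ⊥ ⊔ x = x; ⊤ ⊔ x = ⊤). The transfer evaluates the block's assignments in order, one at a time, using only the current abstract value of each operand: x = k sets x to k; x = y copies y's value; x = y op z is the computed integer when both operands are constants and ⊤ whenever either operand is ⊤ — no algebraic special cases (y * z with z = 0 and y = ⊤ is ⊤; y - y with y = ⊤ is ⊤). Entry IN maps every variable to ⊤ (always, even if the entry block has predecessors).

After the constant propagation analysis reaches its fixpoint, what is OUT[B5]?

Per-block solution:
  B0: | IN=(all ⊤) | OUT=(all ⊤)
  B1: | IN=(all ⊤) | OUT=(all ⊤)
  B2: | IN=(all ⊤) | OUT=(all ⊤)
  B3: | IN=(all ⊤) | OUT=(all ⊤)
  B4: | IN=(all ⊤) | OUT={e:3; rest ⊤}
  B5: | IN={e:3; rest ⊤} | OUT={e:3; rest ⊤}
  B6: | IN={e:3; rest ⊤} | OUT={e:3; rest ⊤}
  B7: | IN=(all ⊤) | OUT={f:-4; rest ⊤}
  B8: | IN=(all ⊤) | OUT={c:-1; rest ⊤}

Merge at B5: IN[B5] = OUT[B4] = {a: ⊤, b: ⊤, c: ⊤, d: ⊤, e: 3, f: ⊤}
Applying B5's transfer function to that IN value gives OUT[B5] (row B5 above).

Answer: {a: ⊤, b: ⊤, c: ⊤, d: ⊤, e: 3, f: ⊤}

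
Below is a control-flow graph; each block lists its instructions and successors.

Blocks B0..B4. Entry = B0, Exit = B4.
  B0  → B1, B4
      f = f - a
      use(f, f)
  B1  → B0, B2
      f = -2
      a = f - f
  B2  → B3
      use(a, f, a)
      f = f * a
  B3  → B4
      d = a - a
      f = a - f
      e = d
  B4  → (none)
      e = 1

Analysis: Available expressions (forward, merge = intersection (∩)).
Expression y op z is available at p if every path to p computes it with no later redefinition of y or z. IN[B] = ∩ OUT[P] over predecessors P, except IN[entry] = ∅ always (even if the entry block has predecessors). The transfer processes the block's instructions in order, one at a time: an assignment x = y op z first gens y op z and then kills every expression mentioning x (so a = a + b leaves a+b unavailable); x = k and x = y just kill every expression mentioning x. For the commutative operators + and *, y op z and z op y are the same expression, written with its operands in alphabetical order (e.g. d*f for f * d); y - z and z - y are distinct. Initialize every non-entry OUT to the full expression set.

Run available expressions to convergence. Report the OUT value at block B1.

Answer: {f-f}

Working:
Fixpoint table:
  B0:   IN={}   OUT={}
  B1:   IN={}   OUT={f-f}
  B2:   IN={f-f}   OUT={}
  B3:   IN={}   OUT={a-a}
  B4:   IN={}   OUT={}

Merge at B1: IN[B1] = OUT[B0] = {}
Applying B1's transfer function to that IN value gives OUT[B1] (row B1 above).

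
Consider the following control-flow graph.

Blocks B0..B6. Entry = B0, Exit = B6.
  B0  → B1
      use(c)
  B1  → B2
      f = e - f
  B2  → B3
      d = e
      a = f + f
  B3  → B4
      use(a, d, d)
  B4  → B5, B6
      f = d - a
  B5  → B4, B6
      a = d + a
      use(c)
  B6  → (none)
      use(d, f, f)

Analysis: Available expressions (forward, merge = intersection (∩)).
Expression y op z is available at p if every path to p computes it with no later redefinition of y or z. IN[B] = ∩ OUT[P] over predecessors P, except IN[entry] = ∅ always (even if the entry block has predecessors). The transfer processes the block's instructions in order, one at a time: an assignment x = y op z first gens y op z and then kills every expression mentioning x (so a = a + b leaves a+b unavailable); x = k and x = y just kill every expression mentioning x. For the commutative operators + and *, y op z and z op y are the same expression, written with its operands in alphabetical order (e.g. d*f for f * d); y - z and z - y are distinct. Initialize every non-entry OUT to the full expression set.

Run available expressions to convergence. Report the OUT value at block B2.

Answer: {f+f}

Working:
Fixpoint table:
  B0:   IN={}   OUT={}
  B1:   IN={}   OUT={}
  B2:   IN={}   OUT={f+f}
  B3:   IN={f+f}   OUT={f+f}
  B4:   IN={}   OUT={d-a}
  B5:   IN={d-a}   OUT={}
  B6:   IN={}   OUT={}

Merge at B2: IN[B2] = OUT[B1] = {}
Applying B2's transfer function to that IN value gives OUT[B2] (row B2 above).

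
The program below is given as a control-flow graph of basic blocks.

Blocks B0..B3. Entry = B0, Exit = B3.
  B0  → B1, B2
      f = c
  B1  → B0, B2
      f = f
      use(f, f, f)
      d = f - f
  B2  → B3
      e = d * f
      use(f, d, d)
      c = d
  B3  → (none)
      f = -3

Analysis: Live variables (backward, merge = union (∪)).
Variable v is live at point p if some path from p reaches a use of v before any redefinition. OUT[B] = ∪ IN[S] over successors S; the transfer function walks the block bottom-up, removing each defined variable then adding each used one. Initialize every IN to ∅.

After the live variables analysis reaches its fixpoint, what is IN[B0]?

Per-block solution:
  B0:   IN={c, d}   OUT={c, d, f}
  B1:   IN={c, f}   OUT={c, d, f}
  B2:   IN={d, f}   OUT={}
  B3:   IN={}   OUT={}

Merge at B0: OUT[B0] = IN[B1] ⊔ IN[B2] = {c, d, f}
Applying B0's transfer function to that OUT value gives IN[B0] (row B0 above).

Answer: {c, d}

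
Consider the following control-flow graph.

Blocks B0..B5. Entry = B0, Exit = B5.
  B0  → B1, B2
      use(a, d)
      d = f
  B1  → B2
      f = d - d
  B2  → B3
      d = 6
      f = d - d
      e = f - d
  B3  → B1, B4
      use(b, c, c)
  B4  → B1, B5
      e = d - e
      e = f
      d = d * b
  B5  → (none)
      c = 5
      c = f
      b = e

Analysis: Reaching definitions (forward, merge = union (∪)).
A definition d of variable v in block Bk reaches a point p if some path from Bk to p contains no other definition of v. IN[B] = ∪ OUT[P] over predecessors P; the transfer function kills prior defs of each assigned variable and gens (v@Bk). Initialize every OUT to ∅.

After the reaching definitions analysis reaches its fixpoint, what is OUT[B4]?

Answer: {d@B4, e@B4, f@B2}

Trace:
Converged values:
  B0:   IN={}   OUT={d@B0}
  B1:   IN={d@B0, d@B2, d@B4, e@B2, e@B4, f@B2}   OUT={d@B0, d@B2, d@B4, e@B2, e@B4, f@B1}
  B2:   IN={d@B0, d@B2, d@B4, e@B2, e@B4, f@B1}   OUT={d@B2, e@B2, f@B2}
  B3:   IN={d@B2, e@B2, f@B2}   OUT={d@B2, e@B2, f@B2}
  B4:   IN={d@B2, e@B2, f@B2}   OUT={d@B4, e@B4, f@B2}
  B5:   IN={d@B4, e@B4, f@B2}   OUT={b@B5, c@B5, d@B4, e@B4, f@B2}

Merge at B4: IN[B4] = OUT[B3] = {d@B2, e@B2, f@B2}
Applying B4's transfer function to that IN value gives OUT[B4] (row B4 above).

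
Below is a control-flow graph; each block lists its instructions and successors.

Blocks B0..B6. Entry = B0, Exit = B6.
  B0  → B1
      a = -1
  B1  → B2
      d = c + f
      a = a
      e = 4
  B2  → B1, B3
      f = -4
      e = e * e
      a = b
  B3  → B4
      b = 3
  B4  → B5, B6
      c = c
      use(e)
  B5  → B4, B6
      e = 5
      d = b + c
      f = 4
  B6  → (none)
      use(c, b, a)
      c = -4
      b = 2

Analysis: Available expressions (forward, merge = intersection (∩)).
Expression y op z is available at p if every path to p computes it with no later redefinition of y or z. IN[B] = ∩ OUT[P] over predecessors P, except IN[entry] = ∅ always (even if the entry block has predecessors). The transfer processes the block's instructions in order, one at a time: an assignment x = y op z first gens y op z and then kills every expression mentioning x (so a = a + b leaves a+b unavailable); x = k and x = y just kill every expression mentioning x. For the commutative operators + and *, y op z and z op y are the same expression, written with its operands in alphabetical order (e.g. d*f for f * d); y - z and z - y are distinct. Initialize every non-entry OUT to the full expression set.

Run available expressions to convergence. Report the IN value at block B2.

Per-block solution:
  B0: | IN={} | OUT={}
  B1: | IN={} | OUT={c+f}
  B2: | IN={c+f} | OUT={}
  B3: | IN={} | OUT={}
  B4: | IN={} | OUT={}
  B5: | IN={} | OUT={b+c}
  B6: | IN={} | OUT={}

Merge at B2: IN[B2] = OUT[B1] = {c+f}

Answer: {c+f}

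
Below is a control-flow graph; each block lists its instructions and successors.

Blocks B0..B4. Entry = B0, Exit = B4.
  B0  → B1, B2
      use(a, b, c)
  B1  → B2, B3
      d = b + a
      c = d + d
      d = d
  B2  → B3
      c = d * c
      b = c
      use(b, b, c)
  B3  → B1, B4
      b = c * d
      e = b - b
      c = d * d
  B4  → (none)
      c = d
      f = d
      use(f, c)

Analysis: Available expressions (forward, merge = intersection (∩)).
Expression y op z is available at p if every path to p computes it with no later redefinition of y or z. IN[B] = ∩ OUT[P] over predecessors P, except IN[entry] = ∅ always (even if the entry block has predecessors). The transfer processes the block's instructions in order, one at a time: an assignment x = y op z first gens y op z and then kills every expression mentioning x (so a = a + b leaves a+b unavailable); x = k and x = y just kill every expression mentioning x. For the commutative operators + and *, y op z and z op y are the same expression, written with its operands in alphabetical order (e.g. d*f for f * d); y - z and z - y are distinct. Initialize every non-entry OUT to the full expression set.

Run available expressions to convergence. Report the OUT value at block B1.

Converged values:
  B0: | IN={} | OUT={}
  B1: | IN={} | OUT={a+b}
  B2: | IN={} | OUT={}
  B3: | IN={} | OUT={b-b, d*d}
  B4: | IN={b-b, d*d} | OUT={b-b, d*d}

Merge at B1: IN[B1] = OUT[B0] ∩ OUT[B3] = {}
Applying B1's transfer function to that IN value gives OUT[B1] (row B1 above).

Answer: {a+b}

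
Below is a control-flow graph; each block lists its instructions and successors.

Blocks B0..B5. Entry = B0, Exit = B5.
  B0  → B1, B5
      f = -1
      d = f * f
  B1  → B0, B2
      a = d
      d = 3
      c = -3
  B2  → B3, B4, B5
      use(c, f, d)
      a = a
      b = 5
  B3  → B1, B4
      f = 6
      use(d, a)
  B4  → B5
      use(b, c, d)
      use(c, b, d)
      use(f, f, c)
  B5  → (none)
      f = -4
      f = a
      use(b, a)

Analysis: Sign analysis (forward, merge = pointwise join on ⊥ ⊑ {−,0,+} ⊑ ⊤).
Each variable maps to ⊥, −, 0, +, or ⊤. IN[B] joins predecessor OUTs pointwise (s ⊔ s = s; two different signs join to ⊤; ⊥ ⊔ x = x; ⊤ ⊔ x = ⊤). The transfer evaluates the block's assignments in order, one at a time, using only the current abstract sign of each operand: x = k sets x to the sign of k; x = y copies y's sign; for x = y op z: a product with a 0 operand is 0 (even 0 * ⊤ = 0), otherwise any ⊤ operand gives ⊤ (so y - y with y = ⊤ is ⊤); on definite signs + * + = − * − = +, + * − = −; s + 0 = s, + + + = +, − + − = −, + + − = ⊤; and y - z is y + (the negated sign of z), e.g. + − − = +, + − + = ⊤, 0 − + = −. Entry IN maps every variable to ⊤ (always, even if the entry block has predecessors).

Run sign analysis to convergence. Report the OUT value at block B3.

Answer: {a: +, b: +, c: -, d: +, e: ⊤, f: +}

Working:
Converged values:
  B0:   IN=(all ⊤)   OUT={d:+, f:-; rest ⊤}
  B1:   IN={d:+; rest ⊤}   OUT={a:+, c:-, d:+; rest ⊤}
  B2:   IN={a:+, c:-, d:+; rest ⊤}   OUT={a:+, b:+, c:-, d:+; rest ⊤}
  B3:   IN={a:+, b:+, c:-, d:+; rest ⊤}   OUT={a:+, b:+, c:-, d:+, f:+; rest ⊤}
  B4:   IN={a:+, b:+, c:-, d:+; rest ⊤}   OUT={a:+, b:+, c:-, d:+; rest ⊤}
  B5:   IN={d:+; rest ⊤}   OUT={d:+; rest ⊤}

Merge at B3: IN[B3] = OUT[B2] = {a: +, b: +, c: -, d: +, e: ⊤, f: ⊤}
Applying B3's transfer function to that IN value gives OUT[B3] (row B3 above).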